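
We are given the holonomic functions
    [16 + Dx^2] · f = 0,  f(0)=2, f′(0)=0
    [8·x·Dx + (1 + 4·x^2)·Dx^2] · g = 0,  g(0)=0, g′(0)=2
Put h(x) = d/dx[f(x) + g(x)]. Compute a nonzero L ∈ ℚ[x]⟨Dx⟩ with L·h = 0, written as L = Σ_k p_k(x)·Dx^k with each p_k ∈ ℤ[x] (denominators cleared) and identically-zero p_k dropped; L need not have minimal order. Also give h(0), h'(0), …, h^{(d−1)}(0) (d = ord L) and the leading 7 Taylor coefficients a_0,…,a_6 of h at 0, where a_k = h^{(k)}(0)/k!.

f: a_k = 2, 0, -16, 0, 64/3, 0, -512/45, …
g: a_k = 0, 2, 0, -8/3, 0, 32/5, 0, …
h₀=f+g: left-lcm gives L₀, ord ≤ 4.
h₀' ⇒ L via d/dx closure of L₀.
L = (-512·x + 5120·x^3 + 4096·x^5) + (16 + 512·x^2 + 2304·x^4 + 2048·x^6)·Dx + (-32·x + 320·x^3 + 256·x^5)·Dx^2 + (1 + 32·x^2 + 144·x^4 + 128·x^6)·Dx^3  (order 3).
h: a_k = 2, -32, -8, 256/3, 32, -1024/15, -128, …
ICs: h(0) = 2, h′(0) = -32, h′′(0) = -16.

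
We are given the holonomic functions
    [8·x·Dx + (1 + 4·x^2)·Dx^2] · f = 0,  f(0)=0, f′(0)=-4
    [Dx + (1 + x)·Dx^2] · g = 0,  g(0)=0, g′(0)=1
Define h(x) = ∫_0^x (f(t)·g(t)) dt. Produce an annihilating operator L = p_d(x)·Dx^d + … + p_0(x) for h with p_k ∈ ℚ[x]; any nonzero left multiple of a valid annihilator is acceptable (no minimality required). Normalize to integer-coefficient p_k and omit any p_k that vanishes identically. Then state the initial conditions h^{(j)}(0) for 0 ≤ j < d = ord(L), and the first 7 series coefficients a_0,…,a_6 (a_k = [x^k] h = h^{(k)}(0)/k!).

f: a_k = 0, -4, 0, 16/3, 0, -64/5, 0, …
g: a_k = 0, 1, -1/2, 1/3, -1/4, 1/5, -1/6, …
h₀=f·g: eliminate ⇒ L₀, order ≤ 2·2.
h=∫h₀ ⇒ L = L₀·Dx.
L = (288 + 560·x + 3584·x^2 + 8640·x^3 + 7680·x^4 + 3328·x^5 + 1024·x^7)·Dx^2 + (258 + 1840·x + 6992·x^2 + 19264·x^3 + 29440·x^4 + 23808·x^5 + 8960·x^6 + 3072·x^7 + 3584·x^8)·Dx^3 + (36 + 628·x + 2496·x^2 + 6192·x^3 + 12288·x^4 + 15936·x^5 + 12288·x^6 + 5376·x^7 + 3072·x^8 + 2048·x^9)·Dx^4 + (17 + 66·x + 241·x^2 + 608·x^3 + 1152·x^4 + 1728·x^5 + 2016·x^6 + 1536·x^7 + 768·x^8 + 512·x^9 + 256·x^10)·Dx^5  (order 5).
h: a_k = 0, 0, 0, -4/3, 1/2, 4/5, -5/18, …
ICs: h(0) = 0, h′(0) = 0, h′′(0) = 0, h′′′(0) = -8, h′′′′(0) = 12.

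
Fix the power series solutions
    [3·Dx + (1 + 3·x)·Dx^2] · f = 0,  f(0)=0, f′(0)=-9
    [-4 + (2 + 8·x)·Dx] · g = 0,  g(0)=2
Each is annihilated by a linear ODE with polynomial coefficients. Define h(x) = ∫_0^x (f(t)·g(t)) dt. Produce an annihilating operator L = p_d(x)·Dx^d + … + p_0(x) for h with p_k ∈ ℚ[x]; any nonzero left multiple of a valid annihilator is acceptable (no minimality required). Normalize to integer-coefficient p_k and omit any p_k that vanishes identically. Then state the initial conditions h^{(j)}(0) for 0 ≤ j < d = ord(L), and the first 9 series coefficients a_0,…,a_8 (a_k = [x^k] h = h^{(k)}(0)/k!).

L = (6 + 12·x)·Dx + (-1 - 4·x)·Dx^2 + (1 + 11·x + 40·x^2 + 48·x^3)·Dx^3  (order 3).
h: a_k = 0, 0, -9, -3, 9, -45/2, 579/10, -5436/35, 60561/140, …
ICs: h(0) = 0, h′(0) = 0, h′′(0) = -18.

f: a_k = 0, -9, 27/2, -27, 243/4, -729/5, 729/2, -6561/7, 19683/8, …
g: a_k = 2, 4, -4, 8, -20, 56, -168, 528, -1716, …
L₀ := L_f ⊗_s L_g (sym. prod.), ord ≤ 2.
h=∫h₀ ⇒ L = L₀·Dx.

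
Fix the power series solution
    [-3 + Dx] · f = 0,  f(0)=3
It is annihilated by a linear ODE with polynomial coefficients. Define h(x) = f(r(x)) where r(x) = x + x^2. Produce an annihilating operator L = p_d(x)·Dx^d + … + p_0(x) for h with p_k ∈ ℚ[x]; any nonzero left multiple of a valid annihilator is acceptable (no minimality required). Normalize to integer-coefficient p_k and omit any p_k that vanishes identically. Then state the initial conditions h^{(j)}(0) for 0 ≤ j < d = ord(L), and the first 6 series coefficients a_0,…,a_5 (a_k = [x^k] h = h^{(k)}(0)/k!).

L = (-3 - 6·x) + Dx  (order 1).
h: a_k = 3, 9, 45/2, 81/2, 513/8, 3483/40, …
ICs: h(0) = 3.

f: a_k = 3, 9, 27/2, 27/2, 81/8, 243/40, …
f∘r: x↦r, Dx↦Dx/r' in L_f ⇒ L₀.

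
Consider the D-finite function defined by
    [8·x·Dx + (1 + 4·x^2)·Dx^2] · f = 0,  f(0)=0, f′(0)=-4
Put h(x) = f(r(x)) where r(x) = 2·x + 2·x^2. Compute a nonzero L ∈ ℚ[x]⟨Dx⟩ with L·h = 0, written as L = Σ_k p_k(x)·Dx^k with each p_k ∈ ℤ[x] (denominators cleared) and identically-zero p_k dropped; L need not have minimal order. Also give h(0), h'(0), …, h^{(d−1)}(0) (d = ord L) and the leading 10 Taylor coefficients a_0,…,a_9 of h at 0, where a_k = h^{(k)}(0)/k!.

f: a_k = 0, -4, 0, 16/3, 0, -64/5, 0, 256/7, 0, -1024/9, …
L₀ from L_f via x↦r, Dx↦r'^{-1}Dx.
L = (-2 + 32·x + 128·x^2 + 192·x^3 + 96·x^4)·Dx + (1 + 2·x + 16·x^2 + 64·x^3 + 80·x^4 + 32·x^5)·Dx^2  (order 2).
h: a_k = 0, -8, -8, 128/3, 128, -1408/5, -6016/3, 4096/7, 28672, 342016/9, …
ICs: h(0) = 0, h′(0) = -8.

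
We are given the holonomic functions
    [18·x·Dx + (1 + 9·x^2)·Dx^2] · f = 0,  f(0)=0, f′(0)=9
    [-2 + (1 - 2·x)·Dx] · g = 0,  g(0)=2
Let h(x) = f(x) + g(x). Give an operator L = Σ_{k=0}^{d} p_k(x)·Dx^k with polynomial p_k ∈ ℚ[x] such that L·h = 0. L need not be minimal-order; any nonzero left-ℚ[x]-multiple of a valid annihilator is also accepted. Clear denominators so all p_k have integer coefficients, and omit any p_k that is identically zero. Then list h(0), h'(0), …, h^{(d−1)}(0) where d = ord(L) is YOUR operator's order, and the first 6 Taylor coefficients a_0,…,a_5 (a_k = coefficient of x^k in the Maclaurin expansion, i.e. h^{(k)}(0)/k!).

f: a_k = 0, 9, 0, -27, 0, 729/5, …
g: a_k = 2, 4, 8, 16, 32, 64, …
L₀ := lclm(L_f,L_g); ord L₀ ≤ 2+1.
L = (36 - 288·x - 972·x^2)·Dx + (-21 + 36·x - 9·x^2 - 972·x^3)·Dx^2 + (2 + 5·x + 45·x^3 - 162·x^4)·Dx^3  (order 3).
h: a_k = 2, 13, 8, -11, 32, 1049/5, …
ICs: h(0) = 2, h′(0) = 13, h′′(0) = 16.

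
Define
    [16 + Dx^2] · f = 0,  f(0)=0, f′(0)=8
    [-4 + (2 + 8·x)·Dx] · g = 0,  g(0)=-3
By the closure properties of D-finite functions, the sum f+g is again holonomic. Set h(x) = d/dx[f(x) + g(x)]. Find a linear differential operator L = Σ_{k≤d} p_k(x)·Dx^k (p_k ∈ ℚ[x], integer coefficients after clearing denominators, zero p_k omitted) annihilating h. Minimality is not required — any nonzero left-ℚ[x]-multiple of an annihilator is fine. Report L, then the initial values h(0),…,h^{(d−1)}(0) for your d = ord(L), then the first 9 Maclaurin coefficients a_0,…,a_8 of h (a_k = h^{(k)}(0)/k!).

L = (-608 - 1024·x - 2048·x^2) + (-112 - 960·x - 3072·x^2 - 4096·x^3)·Dx + (-38 - 64·x - 128·x^2)·Dx^2 + (-7 - 60·x - 192·x^2 - 256·x^3)·Dx^3  (order 3).
h: a_k = 2, 12, -100, 120, -1004/3, 1512, -251528/45, 20592, -24320204/315, …
ICs: h(0) = 2, h′(0) = 12, h′′(0) = -200.

f: a_k = 0, 8, 0, -64/3, 0, 256/15, 0, -2048/315, 0, …
g: a_k = -3, -6, 6, -12, 30, -84, 252, -792, 2574, …
L₀ := lclm(L_f,L_g); ord L₀ ≤ 2+1.
Derive L from L₀ (diff closure).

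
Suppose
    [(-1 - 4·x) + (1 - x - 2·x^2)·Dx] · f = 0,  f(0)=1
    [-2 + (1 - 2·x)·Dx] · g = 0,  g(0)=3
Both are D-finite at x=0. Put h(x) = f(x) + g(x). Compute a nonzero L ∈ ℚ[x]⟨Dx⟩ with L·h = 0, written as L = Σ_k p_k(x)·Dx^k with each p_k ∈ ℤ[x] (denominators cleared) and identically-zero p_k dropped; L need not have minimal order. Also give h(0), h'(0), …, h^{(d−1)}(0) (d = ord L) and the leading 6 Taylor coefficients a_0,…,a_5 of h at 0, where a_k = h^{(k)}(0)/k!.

L = -4 + (-2 - 8·x)·Dx + (1 - x - 2·x^2)·Dx^2  (order 2).
h: a_k = 4, 7, 15, 29, 59, 117, …
ICs: h(0) = 4, h′(0) = 7.

f: a_k = 1, 1, 3, 5, 11, 21, …
g: a_k = 3, 6, 12, 24, 48, 96, …
h₀=f+g: left-lcm gives L₀, ord ≤ 2.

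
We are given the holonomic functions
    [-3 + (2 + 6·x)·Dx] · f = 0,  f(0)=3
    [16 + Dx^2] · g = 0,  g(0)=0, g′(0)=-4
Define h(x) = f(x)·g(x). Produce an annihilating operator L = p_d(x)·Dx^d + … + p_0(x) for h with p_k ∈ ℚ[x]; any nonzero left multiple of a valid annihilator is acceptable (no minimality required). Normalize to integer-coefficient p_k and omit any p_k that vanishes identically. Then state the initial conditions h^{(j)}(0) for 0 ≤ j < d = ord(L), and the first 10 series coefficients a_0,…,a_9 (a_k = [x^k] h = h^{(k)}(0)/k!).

L = (91 + 384·x + 576·x^2) + (-12 - 36·x)·Dx + (4 + 24·x + 36·x^2)·Dx^2  (order 2).
h: a_k = 0, -12, -18, 91/2, 111/4, -3781/160, -20523/320, 3137023/26880, -855943/3584, 4801378103/7741440, …
ICs: h(0) = 0, h′(0) = -12.

f: a_k = 3, 9/2, -27/8, 81/16, -1215/128, 5103/256, -45927/1024, 216513/2048, -8444007/32768, 42220035/65536, …
g: a_k = 0, -4, 0, 32/3, 0, -128/15, 0, 1024/315, 0, -2048/2835, …
Product ⇒ symmetric product L₀, ord ≤ 2.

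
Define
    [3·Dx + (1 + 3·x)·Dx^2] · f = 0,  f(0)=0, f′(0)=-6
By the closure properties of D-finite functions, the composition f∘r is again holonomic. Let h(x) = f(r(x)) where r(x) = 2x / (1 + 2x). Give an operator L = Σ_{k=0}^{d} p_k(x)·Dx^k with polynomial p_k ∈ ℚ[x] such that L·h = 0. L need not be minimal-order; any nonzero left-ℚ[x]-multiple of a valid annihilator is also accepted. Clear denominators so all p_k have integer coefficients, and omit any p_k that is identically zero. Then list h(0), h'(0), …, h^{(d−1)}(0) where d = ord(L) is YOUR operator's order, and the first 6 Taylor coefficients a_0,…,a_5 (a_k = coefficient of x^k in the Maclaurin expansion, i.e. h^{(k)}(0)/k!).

f: a_k = 0, -6, 9, -18, 81/2, -486/5, …
f∘r: x↦r, Dx↦Dx/r' in L_f ⇒ L₀.
L = (10 + 32·x)·Dx + (1 + 10·x + 16·x^2)·Dx^2  (order 2).
h: a_k = 0, -12, 60, -336, 2040, -65472/5, …
ICs: h(0) = 0, h′(0) = -12.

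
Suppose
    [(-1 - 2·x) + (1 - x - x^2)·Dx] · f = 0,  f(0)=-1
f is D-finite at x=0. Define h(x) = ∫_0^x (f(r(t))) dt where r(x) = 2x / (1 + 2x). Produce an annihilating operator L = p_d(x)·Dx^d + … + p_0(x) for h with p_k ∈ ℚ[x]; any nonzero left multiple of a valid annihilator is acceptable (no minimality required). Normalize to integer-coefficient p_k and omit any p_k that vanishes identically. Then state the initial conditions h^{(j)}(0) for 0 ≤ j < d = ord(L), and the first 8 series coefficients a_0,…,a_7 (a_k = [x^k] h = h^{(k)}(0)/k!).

f: a_k = -1, -1, -2, -3, -5, -8, -13, -21, …
Change of var in L_f (x↦r) gives L₀.
∫: right-multiply L₀ by Dx.
L = (2 + 12·x)·Dx + (-1 - 4·x + 8·x^3)·Dx^2  (order 2).
h: a_k = 0, -1, -1, -4/3, 0, -16/5, 16/3, -128/7, …
ICs: h(0) = 0, h′(0) = -1.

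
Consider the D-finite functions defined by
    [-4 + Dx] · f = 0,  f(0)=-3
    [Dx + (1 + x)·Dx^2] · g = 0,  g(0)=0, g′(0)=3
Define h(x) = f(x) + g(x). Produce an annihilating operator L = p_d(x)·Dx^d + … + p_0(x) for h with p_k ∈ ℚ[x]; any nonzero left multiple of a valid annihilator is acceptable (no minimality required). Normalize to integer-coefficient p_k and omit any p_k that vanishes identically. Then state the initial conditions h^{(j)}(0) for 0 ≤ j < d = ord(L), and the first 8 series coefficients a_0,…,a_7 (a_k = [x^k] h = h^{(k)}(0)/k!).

f: a_k = -3, -12, -24, -32, -32, -128/5, -256/15, -1024/105, …
g: a_k = 0, 3, -3/2, 1, -3/4, 3/5, -1/2, 3/7, …
L₀ := lclm(L_f,L_g); ord L₀ ≤ 1+2.
L = (-24 - 16·x)·Dx + (-14 - 32·x - 16·x^2)·Dx^2 + (5 + 9·x + 4·x^2)·Dx^3  (order 3).
h: a_k = -3, -9, -51/2, -31, -131/4, -25, -527/30, -979/105, …
ICs: h(0) = -3, h′(0) = -9, h′′(0) = -51.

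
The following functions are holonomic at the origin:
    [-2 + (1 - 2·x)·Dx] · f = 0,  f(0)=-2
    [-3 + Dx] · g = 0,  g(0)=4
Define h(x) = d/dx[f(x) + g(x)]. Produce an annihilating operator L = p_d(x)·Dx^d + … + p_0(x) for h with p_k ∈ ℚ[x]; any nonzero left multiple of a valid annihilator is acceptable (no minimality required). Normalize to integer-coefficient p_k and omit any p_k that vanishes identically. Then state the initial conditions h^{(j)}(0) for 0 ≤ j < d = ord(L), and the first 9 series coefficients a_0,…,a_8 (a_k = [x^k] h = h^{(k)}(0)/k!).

L = (36 + 72·x) + (-15 - 36·x + 36·x^2)·Dx + (1 + 4·x - 12·x^2)·Dx^2  (order 2).
h: a_k = 8, 20, 6, -74, -559/2, -7437/10, -35597/20, -572711/140, -10319733/1120, …
ICs: h(0) = 8, h′(0) = 20.

f: a_k = -2, -4, -8, -16, -32, -64, -128, -256, -512, …
g: a_k = 4, 12, 18, 18, 27/2, 81/10, 81/20, 243/140, 729/1120, …
Weyl lclm of L_f,L_g ⇒ L₀ (ord ≤ 2).
h₀' ⇒ L via d/dx closure of L₀.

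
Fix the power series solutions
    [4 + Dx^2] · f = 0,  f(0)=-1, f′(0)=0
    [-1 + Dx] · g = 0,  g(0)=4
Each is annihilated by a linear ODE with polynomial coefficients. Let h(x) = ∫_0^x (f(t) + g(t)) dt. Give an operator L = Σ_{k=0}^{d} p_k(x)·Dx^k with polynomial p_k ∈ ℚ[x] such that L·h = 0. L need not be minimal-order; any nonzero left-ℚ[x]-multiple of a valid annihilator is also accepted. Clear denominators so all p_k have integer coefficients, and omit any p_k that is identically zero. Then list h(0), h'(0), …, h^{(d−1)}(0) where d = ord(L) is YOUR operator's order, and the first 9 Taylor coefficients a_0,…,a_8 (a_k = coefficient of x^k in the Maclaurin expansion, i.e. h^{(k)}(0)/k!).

L = -4·Dx + 4·Dx^2 - Dx^3 + Dx^4  (order 4).
h: a_k = 0, 3, 2, 4/3, 1/6, -1/10, 1/180, 17/1260, 1/10080, …
ICs: h(0) = 0, h′(0) = 3, h′′(0) = 4, h′′′(0) = 8.

f: a_k = -1, 0, 2, 0, -2/3, 0, 4/45, 0, -2/315, …
g: a_k = 4, 4, 2, 2/3, 1/6, 1/30, 1/180, 1/1260, 1/10080, …
Sum ⇒ L₀ = lclm(L_f,L_g) in ℚ(x)⟨Dx⟩.
h=∫h₀ ⇒ L = L₀·Dx.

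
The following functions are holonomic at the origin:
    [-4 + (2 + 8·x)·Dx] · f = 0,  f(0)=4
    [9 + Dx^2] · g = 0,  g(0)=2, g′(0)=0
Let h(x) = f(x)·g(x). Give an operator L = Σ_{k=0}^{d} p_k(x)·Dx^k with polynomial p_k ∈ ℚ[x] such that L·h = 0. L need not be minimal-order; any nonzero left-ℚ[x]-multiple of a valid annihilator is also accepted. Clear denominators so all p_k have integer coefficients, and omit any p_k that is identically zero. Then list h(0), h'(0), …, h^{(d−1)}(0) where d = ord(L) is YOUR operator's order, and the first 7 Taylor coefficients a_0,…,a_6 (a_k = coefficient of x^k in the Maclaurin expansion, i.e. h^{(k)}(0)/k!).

L = (21 + 72·x + 144·x^2) + (-4 - 16·x)·Dx + (1 + 8·x + 16·x^2)·Dx^2  (order 2).
h: a_k = 8, 16, -52, -40, 19, 134, -3741/10, …
ICs: h(0) = 8, h′(0) = 16.

f: a_k = 4, 8, -8, 16, -40, 112, -336, …
g: a_k = 2, 0, -9, 0, 27/4, 0, -81/40, …
h₀=f·g: eliminate ⇒ L₀, order ≤ 1·2.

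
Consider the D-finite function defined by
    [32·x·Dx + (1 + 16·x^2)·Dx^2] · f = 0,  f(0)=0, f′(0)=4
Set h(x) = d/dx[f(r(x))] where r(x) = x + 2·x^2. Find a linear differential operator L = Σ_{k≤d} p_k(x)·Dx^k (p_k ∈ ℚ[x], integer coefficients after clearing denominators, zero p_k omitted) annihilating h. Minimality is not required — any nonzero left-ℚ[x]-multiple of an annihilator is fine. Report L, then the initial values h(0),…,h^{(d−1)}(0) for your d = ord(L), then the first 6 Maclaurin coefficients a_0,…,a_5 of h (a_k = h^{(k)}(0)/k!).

f: a_k = 0, 4, 0, -64/3, 0, 1024/5, …
Substitute x→r, Dx→(1/r')Dx; clear ⇒ L₀.
h=h₀': d/dx-closure on L₀ ⇒ L.
L = (-4 + 32·x + 256·x^2 + 768·x^3 + 768·x^4) + (1 + 4·x + 16·x^2 + 128·x^3 + 320·x^4 + 256·x^5)·Dx  (order 1).
h: a_k = 4, 16, -64, -512, -256, 11264, …
ICs: h(0) = 4.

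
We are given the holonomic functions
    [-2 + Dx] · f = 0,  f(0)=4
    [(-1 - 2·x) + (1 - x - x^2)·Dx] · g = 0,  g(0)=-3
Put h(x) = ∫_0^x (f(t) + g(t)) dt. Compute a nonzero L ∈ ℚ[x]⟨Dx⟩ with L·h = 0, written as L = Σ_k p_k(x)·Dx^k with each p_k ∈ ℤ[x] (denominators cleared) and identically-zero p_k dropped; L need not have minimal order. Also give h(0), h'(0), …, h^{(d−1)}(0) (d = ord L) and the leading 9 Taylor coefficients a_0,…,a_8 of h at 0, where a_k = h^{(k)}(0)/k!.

L = (4 + 8·x + 24·x^2 + 8·x^3)·Dx + (-14·x - 10·x^2 + 8·x^3 + 4·x^4)·Dx^2 + (-1 + 5·x - x^2 - 6·x^3 - 2·x^4)·Dx^3  (order 3).
h: a_k = 0, 1, 5/2, 2/3, -11/12, -37/15, -172/45, -1739/315, -19813/2520, …
ICs: h(0) = 0, h′(0) = 1, h′′(0) = 5.

f: a_k = 4, 8, 8, 16/3, 8/3, 16/15, 16/45, 32/315, 8/315, …
g: a_k = -3, -3, -6, -9, -15, -24, -39, -63, -102, …
f+g: L₀ = lclm(L_f,L_g), ord ≤ 1+1.
h=∫h₀ ⇒ L = L₀·Dx.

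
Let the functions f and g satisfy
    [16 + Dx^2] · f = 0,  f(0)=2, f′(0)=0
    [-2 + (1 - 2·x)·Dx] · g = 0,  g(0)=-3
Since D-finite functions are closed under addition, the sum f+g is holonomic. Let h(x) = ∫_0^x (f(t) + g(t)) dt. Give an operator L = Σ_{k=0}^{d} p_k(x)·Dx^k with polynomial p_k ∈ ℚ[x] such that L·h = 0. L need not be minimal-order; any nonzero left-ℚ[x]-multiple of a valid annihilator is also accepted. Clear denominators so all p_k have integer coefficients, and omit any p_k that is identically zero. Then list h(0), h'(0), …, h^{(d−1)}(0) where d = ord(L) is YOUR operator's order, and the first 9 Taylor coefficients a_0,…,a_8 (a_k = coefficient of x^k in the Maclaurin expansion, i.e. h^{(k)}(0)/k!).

f: a_k = 2, 0, -16, 0, 64/3, 0, -512/45, 0, 1024/315, …
g: a_k = -3, -6, -12, -24, -48, -96, -192, -384, -768, …
f+g: L₀ = lclm(L_f,L_g), ord ≤ 2+1.
∫: right-multiply L₀ by Dx.
L = (-160 + 256·x - 256·x^2)·Dx + (48 - 224·x + 384·x^2 - 256·x^3)·Dx^2 + (-10 + 16·x - 16·x^2)·Dx^3 + (3 - 14·x + 24·x^2 - 16·x^3)·Dx^4  (order 4).
h: a_k = 0, -1, -3, -28/3, -6, -16/3, -16, -9152/315, -48, …
ICs: h(0) = 0, h′(0) = -1, h′′(0) = -6, h′′′(0) = -56.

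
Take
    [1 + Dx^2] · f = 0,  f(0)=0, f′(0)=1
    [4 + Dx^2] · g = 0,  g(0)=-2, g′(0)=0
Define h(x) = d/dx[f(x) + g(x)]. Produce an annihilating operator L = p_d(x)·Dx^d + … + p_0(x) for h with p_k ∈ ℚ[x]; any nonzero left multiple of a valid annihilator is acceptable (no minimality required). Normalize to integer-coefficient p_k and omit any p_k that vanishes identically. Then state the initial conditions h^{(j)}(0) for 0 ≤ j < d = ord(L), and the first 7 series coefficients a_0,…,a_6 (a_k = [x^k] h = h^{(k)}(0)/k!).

f: a_k = 0, 1, 0, -1/6, 0, 1/120, 0, …
g: a_k = -2, 0, 4, 0, -4/3, 0, 8/45, …
L₀ := lclm(L_f,L_g); ord L₀ ≤ 2+2.
Derive L from L₀ (diff closure).
L = 4 + 5·Dx^2 + Dx^4  (order 4).
h: a_k = 1, 8, -1/2, -16/3, 1/24, 16/15, -1/720, …
ICs: h(0) = 1, h′(0) = 8, h′′(0) = -1, h′′′(0) = -32.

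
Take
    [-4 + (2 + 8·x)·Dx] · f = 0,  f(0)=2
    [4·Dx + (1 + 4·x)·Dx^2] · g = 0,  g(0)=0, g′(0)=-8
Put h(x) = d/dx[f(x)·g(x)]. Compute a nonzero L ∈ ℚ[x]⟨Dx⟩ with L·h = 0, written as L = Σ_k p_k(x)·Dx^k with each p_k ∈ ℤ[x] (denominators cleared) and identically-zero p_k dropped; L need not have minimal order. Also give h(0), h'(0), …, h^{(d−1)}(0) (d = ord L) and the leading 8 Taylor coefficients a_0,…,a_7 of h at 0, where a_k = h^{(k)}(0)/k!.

L = 4 + (8 + 32·x)·Dx + (1 + 8·x + 16·x^2)·Dx^2  (order 2).
h: a_k = -16, 0, 32, -512/3, 2272/3, -15872/5, 194752/15, -5507072/105, …
ICs: h(0) = -16, h′(0) = 0.

f: a_k = 2, 4, -4, 8, -20, 56, -168, 528, …
g: a_k = 0, -8, 16, -128/3, 128, -2048/5, 4096/3, -32768/7, …
Product ⇒ symmetric product L₀, ord ≤ 2.
h₀' ⇒ L via d/dx closure of L₀.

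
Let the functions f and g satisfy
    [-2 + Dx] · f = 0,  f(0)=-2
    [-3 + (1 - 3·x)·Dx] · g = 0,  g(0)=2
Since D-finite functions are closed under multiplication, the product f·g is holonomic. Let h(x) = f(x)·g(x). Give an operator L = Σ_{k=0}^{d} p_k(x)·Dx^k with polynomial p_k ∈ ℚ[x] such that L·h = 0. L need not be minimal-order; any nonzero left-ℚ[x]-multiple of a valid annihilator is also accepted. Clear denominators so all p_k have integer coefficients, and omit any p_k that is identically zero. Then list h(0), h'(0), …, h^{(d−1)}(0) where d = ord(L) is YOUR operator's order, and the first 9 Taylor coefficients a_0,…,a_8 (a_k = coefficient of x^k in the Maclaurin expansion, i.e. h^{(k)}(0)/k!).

L = (5 - 6·x) + (-1 + 3·x)·Dx  (order 1).
h: a_k = -4, -20, -68, -628/3, -1892/3, -28396/15, -51116/9, -5367212/315, -16101644/315, …
ICs: h(0) = -4.

f: a_k = -2, -4, -4, -8/3, -4/3, -8/15, -8/45, -16/315, -4/315, …
g: a_k = 2, 6, 18, 54, 162, 486, 1458, 4374, 13122, …
L₀ := L_f ⊗_s L_g (sym. prod.), ord ≤ 1.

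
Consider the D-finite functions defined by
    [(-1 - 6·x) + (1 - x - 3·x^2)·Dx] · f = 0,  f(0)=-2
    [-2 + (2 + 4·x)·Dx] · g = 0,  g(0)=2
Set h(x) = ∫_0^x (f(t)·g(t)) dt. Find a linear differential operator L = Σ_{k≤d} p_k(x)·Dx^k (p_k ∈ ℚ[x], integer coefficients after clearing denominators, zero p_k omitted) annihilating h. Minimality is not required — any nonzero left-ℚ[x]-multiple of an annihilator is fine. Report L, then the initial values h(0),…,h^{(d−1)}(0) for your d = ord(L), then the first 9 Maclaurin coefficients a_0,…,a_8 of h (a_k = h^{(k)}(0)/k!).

L = (2 + 7·x + 9·x^2)·Dx + (-1 - x + 5·x^2 + 6·x^3)·Dx^2  (order 2).
h: a_k = 0, -4, -4, -6, -11, -191/10, -77/2, -2049/28, -2427/16, …
ICs: h(0) = 0, h′(0) = -4.

f: a_k = -2, -2, -8, -14, -38, -80, -194, -434, -1016, …
g: a_k = 2, 2, -1, 1, -5/4, 7/4, -21/8, 33/8, -429/64, …
L₀ := L_f ⊗_s L_g (sym. prod.), ord ≤ 1.
h=∫₀ˣh₀: take L = L₀·Dx.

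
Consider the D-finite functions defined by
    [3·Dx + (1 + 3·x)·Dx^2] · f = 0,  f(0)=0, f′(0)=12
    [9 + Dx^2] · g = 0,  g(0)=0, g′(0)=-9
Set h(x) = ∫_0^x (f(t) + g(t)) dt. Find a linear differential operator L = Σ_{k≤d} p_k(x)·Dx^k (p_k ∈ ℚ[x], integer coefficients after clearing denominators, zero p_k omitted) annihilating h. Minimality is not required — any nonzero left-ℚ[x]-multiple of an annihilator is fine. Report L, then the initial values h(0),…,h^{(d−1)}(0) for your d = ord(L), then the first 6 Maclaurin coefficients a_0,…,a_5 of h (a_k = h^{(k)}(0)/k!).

f: a_k = 0, 12, -18, 36, -81, 972/5, …
g: a_k = 0, -9, 0, 27/2, 0, -243/40, …
f+g: L₀ = lclm(L_f,L_g), ord ≤ 2+2.
∫: right-multiply L₀ by Dx.
L = (63 + 54·x + 81·x^2)·Dx^2 + (9 + 45·x + 81·x^2 + 81·x^3)·Dx^3 + (7 + 6·x + 9·x^2)·Dx^4 + (1 + 5·x + 9·x^2 + 9·x^3)·Dx^5  (order 5).
h: a_k = 0, 0, 3/2, -6, 99/8, -81/5, …
ICs: h(0) = 0, h′(0) = 0, h′′(0) = 3, h′′′(0) = -36, h′′′′(0) = 297.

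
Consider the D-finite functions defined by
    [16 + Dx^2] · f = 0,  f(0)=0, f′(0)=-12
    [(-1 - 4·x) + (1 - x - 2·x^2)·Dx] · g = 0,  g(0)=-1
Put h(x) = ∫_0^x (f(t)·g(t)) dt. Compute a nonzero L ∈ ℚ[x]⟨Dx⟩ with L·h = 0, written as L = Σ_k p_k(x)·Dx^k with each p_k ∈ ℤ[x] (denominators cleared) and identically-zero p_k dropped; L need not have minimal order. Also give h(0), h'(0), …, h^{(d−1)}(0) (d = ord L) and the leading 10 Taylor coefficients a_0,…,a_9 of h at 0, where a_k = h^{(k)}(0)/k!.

L = (-12 + 16·x + 32·x^2)·Dx + (2 + 8·x)·Dx^2 + (-1 + x + 2·x^2)·Dx^3  (order 3).
h: a_k = 0, 0, 6, 4, 1, 28/5, 154/15, 84/5, 1213/42, 48956/945, …
ICs: h(0) = 0, h′(0) = 0, h′′(0) = 12.

f: a_k = 0, -12, 0, 32, 0, -128/5, 0, 1024/105, 0, -2048/945, …
g: a_k = -1, -1, -3, -5, -11, -21, -43, -85, -171, -341, …
h₀=f·g: eliminate ⇒ L₀, order ≤ 2·1.
Integrate: L := L₀·Dx.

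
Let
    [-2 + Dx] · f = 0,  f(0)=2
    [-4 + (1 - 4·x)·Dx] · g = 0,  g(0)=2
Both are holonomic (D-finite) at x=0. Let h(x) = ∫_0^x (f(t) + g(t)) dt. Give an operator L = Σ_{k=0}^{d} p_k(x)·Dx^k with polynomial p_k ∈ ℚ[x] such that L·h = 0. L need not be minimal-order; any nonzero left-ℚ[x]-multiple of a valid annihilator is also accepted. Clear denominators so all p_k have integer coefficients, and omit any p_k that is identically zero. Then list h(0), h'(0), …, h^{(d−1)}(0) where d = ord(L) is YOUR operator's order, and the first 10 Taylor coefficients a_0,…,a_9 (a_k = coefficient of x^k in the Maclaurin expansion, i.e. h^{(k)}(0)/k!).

f: a_k = 2, 4, 4, 8/3, 4/3, 8/15, 8/45, 16/315, 4/315, 8/2835, …
g: a_k = 2, 8, 32, 128, 512, 2048, 8192, 32768, 131072, 524288, …
f+g: L₀ = lclm(L_f,L_g), ord ≤ 1+1.
h=∫h₀ ⇒ L = L₀·Dx.
L = (24 + 32·x)·Dx + (-14 - 16·x + 32·x^2)·Dx^2 + (1 - 16·x^2)·Dx^3  (order 3).
h: a_k = 0, 4, 6, 12, 98/3, 308/3, 15364/45, 52664/45, 1290242/315, 41287684/2835, …
ICs: h(0) = 0, h′(0) = 4, h′′(0) = 12.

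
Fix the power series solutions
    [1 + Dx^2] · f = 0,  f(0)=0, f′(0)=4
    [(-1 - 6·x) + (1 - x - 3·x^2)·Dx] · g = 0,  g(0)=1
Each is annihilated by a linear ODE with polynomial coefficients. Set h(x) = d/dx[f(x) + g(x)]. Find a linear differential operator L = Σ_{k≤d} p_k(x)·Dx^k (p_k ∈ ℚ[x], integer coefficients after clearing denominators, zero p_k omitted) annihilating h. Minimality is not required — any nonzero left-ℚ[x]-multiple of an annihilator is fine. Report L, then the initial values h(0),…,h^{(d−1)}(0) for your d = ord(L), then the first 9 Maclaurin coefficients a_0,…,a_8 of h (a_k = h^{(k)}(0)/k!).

f: a_k = 0, 4, 0, -2/3, 0, 1/30, 0, -1/1260, 0, …
g: a_k = 1, 1, 4, 7, 19, 40, 97, 217, 508, …
f+g: L₀ = lclm(L_f,L_g), ord ≤ 2+1.
h=h₀': d/dx-closure on L₀ ⇒ L.
L = (464 + 2522·x + 8618·x^2 + 6330·x^3 + 9630·x^4 + 486·x^5 + 486·x^6) + (-43 - 249·x + 114·x^2 + 559·x^3 + 1500·x^4 + 1863·x^5 + 189·x^6 + 162·x^7)·Dx + (464 + 2522·x + 8618·x^2 + 6330·x^3 + 9630·x^4 + 486·x^5 + 486·x^6)·Dx^2 + (-43 - 249·x + 114·x^2 + 559·x^3 + 1500·x^4 + 1863·x^5 + 189·x^6 + 162·x^7)·Dx^3  (order 3).
h: a_k = 5, 8, 19, 76, 1201/6, 582, 273419/180, 4064, 105144481/10080, …
ICs: h(0) = 5, h′(0) = 8, h′′(0) = 38.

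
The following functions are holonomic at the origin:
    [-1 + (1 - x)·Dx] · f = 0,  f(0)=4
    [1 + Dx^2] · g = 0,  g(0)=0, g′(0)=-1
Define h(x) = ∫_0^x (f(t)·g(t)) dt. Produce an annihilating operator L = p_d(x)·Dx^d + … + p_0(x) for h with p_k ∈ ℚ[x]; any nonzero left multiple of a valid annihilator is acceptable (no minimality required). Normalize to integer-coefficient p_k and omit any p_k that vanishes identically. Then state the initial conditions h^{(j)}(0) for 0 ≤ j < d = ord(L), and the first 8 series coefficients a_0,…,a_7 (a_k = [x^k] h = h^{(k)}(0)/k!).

f: a_k = 4, 4, 4, 4, 4, 4, 4, 4, …
g: a_k = 0, -1, 0, 1/6, 0, -1/120, 0, 1/5040, …
Product ⇒ symmetric product L₀, ord ≤ 2.
∫: right-multiply L₀ by Dx.
L = (-1 + x)·Dx + 2·Dx^2 + (-1 + x)·Dx^3  (order 3).
h: a_k = 0, 0, -2, -4/3, -5/6, -2/3, -101/180, -101/210, …
ICs: h(0) = 0, h′(0) = 0, h′′(0) = -4.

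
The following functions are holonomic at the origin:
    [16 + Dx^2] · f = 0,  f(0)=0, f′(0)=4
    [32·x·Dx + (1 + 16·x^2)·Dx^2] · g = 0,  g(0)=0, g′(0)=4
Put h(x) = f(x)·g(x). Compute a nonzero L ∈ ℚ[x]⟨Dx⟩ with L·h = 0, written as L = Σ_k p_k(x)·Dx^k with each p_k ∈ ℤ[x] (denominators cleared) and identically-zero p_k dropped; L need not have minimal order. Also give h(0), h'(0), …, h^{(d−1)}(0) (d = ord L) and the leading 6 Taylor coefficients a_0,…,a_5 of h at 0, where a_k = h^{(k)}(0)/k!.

f: a_k = 0, 4, 0, -32/3, 0, 128/15, …
g: a_k = 0, 4, 0, -64/3, 0, 1024/5, …
Sym-product of L_f,L_g gives L₀ (≤ ord 4).
L = (1280 + 53248·x^2 + 360448·x^4 + 2097152·x^6 + 8388608·x^8) + (1536·x + 40960·x^3 + 393216·x^5 + 2097152·x^7)·Dx + (96 + 4096·x^2 + 36864·x^4 + 262144·x^6 + 1048576·x^8)·Dx^2 + (96·x + 2560·x^3 + 24576·x^5 + 131072·x^7)·Dx^3 + (1 + 48·x^2 + 896·x^4 + 8192·x^6 + 32768·x^8)·Dx^4  (order 4).
h: a_k = 0, 0, 16, 0, -128, 0, …
ICs: h(0) = 0, h′(0) = 0, h′′(0) = 32, h′′′(0) = 0.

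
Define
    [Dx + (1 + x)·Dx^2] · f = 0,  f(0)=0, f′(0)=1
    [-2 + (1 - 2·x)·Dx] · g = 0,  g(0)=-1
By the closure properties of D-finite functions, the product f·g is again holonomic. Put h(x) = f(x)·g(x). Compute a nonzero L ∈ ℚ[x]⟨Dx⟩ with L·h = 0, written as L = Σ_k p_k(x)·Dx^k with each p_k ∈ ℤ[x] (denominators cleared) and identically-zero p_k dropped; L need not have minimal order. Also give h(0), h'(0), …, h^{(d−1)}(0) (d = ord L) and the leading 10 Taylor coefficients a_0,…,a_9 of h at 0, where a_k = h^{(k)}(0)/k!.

L = 2 + (3 + 6·x)·Dx + (-1 + x + 2·x^2)·Dx^2  (order 2).
h: a_k = 0, -1, -3/2, -10/3, -77/12, -391/30, -259/10, -1818/35, -29053/280, -261617/1260, …
ICs: h(0) = 0, h′(0) = -1.

f: a_k = 0, 1, -1/2, 1/3, -1/4, 1/5, -1/6, 1/7, -1/8, 1/9, …
g: a_k = -1, -2, -4, -8, -16, -32, -64, -128, -256, -512, …
Sym-product of L_f,L_g gives L₀ (≤ ord 2).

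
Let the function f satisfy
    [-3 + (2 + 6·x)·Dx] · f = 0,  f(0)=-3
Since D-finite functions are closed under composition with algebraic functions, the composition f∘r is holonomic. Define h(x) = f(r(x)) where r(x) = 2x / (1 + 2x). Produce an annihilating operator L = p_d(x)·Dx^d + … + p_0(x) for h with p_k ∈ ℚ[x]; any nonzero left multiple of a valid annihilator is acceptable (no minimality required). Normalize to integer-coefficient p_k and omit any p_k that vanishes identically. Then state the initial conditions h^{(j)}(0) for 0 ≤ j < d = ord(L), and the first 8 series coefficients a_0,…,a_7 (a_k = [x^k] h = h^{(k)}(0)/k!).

f: a_k = -3, -9/2, 27/8, -81/16, 1215/128, -5103/256, 45927/1024, -216513/2048, …
L₀ from L_f via x↦r, Dx↦r'^{-1}Dx.
L = -3 + (1 + 10·x + 16·x^2)·Dx  (order 1).
h: a_k = -3, -9, 63/2, -261/2, 5031/8, -27207/8, 318915/16, -1975005/16, …
ICs: h(0) = -3.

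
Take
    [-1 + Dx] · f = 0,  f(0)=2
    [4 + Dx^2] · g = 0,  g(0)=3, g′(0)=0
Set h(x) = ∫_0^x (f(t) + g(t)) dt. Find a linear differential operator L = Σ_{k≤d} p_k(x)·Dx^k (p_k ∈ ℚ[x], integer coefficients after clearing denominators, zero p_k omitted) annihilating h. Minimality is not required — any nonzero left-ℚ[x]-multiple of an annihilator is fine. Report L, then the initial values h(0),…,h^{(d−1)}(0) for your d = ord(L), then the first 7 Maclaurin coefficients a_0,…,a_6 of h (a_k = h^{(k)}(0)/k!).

L = -4·Dx + 4·Dx^2 - Dx^3 + Dx^4  (order 4).
h: a_k = 0, 5, 1, -5/3, 1/12, 5/12, 1/360, …
ICs: h(0) = 0, h′(0) = 5, h′′(0) = 2, h′′′(0) = -10.

f: a_k = 2, 2, 1, 1/3, 1/12, 1/60, 1/360, …
g: a_k = 3, 0, -6, 0, 2, 0, -4/15, …
Sum ⇒ L₀ = lclm(L_f,L_g) in ℚ(x)⟨Dx⟩.
h=∫₀ˣh₀: take L = L₀·Dx.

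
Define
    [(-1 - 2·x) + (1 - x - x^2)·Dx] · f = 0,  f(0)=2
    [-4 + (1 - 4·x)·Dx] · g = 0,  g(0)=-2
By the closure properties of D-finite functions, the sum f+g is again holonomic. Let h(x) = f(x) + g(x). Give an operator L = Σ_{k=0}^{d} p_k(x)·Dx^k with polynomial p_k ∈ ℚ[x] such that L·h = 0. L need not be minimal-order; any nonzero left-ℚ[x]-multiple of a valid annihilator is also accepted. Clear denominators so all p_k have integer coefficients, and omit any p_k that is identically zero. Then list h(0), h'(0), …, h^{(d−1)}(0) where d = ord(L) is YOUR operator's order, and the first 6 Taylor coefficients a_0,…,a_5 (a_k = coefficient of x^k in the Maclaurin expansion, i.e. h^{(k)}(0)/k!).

L = (-16 - 72·x + 24·x^2 - 32·x^3) + (28 - 38·x - 54·x^2 + 16·x^3 - 64·x^4)·Dx + (-3 + 17·x - 23·x^2 + 14·x^3 - 4·x^4 - 16·x^5)·Dx^2  (order 2).
h: a_k = 0, -6, -28, -122, -502, -2032, …
ICs: h(0) = 0, h′(0) = -6.

f: a_k = 2, 2, 4, 6, 10, 16, …
g: a_k = -2, -8, -32, -128, -512, -2048, …
Weyl lclm of L_f,L_g ⇒ L₀ (ord ≤ 2).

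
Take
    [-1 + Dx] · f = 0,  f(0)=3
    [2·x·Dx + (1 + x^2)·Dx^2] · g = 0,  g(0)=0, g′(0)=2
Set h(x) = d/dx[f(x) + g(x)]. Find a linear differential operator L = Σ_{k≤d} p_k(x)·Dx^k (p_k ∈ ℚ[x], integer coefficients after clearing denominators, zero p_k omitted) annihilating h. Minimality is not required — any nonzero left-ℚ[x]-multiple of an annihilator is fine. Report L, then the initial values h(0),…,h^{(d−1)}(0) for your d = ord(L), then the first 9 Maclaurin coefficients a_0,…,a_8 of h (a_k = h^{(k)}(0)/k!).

f: a_k = 3, 3, 3/2, 1/2, 1/8, 1/40, 1/240, 1/1680, 1/13440, …
g: a_k = 0, 2, 0, -2/3, 0, 2/5, 0, -2/7, 0, …
L₀ := lclm(L_f,L_g); ord L₀ ≤ 1+2.
Derive L from L₀ (diff closure).
L = (2 - 4·x - 2·x^2) + (-3 + 3·x + x^2 - x^3)·Dx + (1 + x + x^2 + x^3)·Dx^2  (order 2).
h: a_k = 5, 3, -1/2, 1/2, 17/8, 1/40, -479/240, 1/1680, 26881/13440, …
ICs: h(0) = 5, h′(0) = 3.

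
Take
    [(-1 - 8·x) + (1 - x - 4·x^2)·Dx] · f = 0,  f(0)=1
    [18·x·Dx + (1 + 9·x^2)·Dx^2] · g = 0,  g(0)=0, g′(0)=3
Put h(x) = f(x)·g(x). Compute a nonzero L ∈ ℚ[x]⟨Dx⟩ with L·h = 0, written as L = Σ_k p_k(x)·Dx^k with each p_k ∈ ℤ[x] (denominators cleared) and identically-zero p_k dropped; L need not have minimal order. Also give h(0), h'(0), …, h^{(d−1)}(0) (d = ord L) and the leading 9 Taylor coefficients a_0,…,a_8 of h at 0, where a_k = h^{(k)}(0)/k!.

f: a_k = 1, 1, 5, 9, 29, 65, 181, 441, 1165, …
g: a_k = 0, 3, 0, -9, 0, 243/5, 0, -2187/7, 0, …
L₀ := L_f ⊗_s L_g (sym. prod.), ord ≤ 2.
L = (8 + 18·x + 216·x^2) + (2 - 2·x + 36·x^2 + 216·x^3)·Dx + (-1 + x - 5·x^2 + 9·x^3 + 36·x^4)·Dx^2  (order 2).
h: a_k = 0, 3, 3, 6, 18, 453/5, 813/5, 1488/7, 30204/35, …
ICs: h(0) = 0, h′(0) = 3.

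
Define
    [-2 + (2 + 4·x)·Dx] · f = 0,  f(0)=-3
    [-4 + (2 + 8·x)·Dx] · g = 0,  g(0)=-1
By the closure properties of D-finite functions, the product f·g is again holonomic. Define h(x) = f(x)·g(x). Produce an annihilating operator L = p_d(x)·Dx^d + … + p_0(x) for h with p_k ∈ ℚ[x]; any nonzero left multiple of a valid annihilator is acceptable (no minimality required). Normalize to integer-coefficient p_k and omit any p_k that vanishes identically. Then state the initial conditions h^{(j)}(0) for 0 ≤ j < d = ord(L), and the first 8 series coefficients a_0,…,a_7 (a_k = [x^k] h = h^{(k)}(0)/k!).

f: a_k = -3, -3, 3/2, -3/2, 15/8, -21/8, 63/16, -99/16, …
g: a_k = -1, -2, 2, -4, 10, -28, 84, -264, …
Sym-product of L_f,L_g gives L₀ (≤ ord 1).
L = (-3 - 8·x) + (1 + 6·x + 8·x^2)·Dx  (order 1).
h: a_k = 3, 9, -3/2, 9/2, -111/8, 351/8, -2271/16, 7497/16, …
ICs: h(0) = 3.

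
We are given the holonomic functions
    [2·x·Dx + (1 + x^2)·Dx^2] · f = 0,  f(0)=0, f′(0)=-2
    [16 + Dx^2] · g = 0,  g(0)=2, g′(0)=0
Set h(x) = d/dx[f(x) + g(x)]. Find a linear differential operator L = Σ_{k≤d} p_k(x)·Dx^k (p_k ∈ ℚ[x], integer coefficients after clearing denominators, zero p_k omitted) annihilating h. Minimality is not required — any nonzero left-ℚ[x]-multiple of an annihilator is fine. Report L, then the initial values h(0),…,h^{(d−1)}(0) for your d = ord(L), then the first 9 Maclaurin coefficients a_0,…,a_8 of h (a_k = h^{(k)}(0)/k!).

f: a_k = 0, -2, 0, 2/3, 0, -2/5, 0, 2/7, 0, …
g: a_k = 2, 0, -16, 0, 64/3, 0, -512/45, 0, 1024/315, …
L₀ := lclm(L_f,L_g); ord L₀ ≤ 2+2.
h=h₀': d/dx-closure on L₀ ⇒ L.
L = (64·x + 704·x^3 + 256·x^5) + (112 + 416·x^2 + 432·x^4 + 128·x^6)·Dx + (4·x + 44·x^3 + 16·x^5)·Dx^2 + (7 + 26·x^2 + 27·x^4 + 8·x^6)·Dx^3  (order 3).
h: a_k = -2, -32, 2, 256/3, -2, -1024/15, 2, 8192/315, -2, …
ICs: h(0) = -2, h′(0) = -32, h′′(0) = 4.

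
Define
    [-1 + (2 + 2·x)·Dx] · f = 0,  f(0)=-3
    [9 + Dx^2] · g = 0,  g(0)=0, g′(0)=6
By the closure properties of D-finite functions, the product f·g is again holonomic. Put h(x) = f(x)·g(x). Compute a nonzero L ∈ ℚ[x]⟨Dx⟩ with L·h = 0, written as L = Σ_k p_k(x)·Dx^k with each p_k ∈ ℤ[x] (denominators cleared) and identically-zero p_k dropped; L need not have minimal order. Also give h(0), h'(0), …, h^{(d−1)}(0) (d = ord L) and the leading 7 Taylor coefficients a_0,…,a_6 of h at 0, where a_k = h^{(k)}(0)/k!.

f: a_k = -3, -3/2, 3/8, -3/16, 15/128, -21/256, 63/1024, …
g: a_k = 0, 6, 0, -9, 0, 81/20, 0, …
f·g: L₀ = L_f ⊗_s L_g, ord ≤ 1·2.
L = (39 + 72·x + 36·x^2) + (-4 - 4·x)·Dx + (4 + 8·x + 4·x^2)·Dx^2  (order 2).
h: a_k = 0, -18, -9, 117/4, 99/8, -4743/320, -3123/640, …
ICs: h(0) = 0, h′(0) = -18.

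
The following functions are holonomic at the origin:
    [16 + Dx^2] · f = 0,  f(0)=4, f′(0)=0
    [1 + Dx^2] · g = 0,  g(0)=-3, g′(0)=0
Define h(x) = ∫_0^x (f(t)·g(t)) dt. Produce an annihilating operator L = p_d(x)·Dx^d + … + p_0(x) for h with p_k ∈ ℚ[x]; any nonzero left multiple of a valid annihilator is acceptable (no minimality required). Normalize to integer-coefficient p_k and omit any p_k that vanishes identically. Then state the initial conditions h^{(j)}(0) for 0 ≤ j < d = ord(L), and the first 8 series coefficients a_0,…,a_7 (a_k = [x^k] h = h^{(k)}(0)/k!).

f: a_k = 4, 0, -32, 0, 128/3, 0, -1024/45, 0, …
g: a_k = -3, 0, 3/2, 0, -1/8, 0, 1/240, 0, …
Product ⇒ symmetric product L₀, ord ≤ 4.
Integrate: L := L₀·Dx.
L = 225·Dx + 34·Dx^3 + Dx^5  (order 5).
h: a_k = 0, -12, 0, 34, 0, -353/10, 0, 8177/420, …
ICs: h(0) = 0, h′(0) = -12, h′′(0) = 0, h′′′(0) = 204, h′′′′(0) = 0.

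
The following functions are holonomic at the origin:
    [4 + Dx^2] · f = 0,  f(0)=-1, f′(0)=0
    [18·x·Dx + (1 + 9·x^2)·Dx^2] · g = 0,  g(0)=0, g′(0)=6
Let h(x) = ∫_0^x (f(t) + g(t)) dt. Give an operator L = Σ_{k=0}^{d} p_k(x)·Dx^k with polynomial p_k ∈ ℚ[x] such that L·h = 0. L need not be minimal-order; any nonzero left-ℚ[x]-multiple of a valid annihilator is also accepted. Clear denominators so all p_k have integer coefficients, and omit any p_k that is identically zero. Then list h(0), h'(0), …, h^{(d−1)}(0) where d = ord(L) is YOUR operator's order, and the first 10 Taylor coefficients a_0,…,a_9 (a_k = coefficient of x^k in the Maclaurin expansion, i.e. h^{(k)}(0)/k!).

L = (-3744·x + 37584·x^3 + 11664·x^5)·Dx^2 + (-28 + 864·x^2 + 10692·x^4 + 5832·x^6)·Dx^3 + (-936·x + 9396·x^3 + 2916·x^5)·Dx^4 + (-7 + 216·x^2 + 2673·x^4 + 1458·x^6)·Dx^5  (order 5).
h: a_k = 0, -1, 3, 2/3, -9/2, -2/15, 81/5, 4/315, -2187/28, -2/2835, …
ICs: h(0) = 0, h′(0) = -1, h′′(0) = 6, h′′′(0) = 4, h′′′′(0) = -108.

f: a_k = -1, 0, 2, 0, -2/3, 0, 4/45, 0, -2/315, 0, …
g: a_k = 0, 6, 0, -18, 0, 486/5, 0, -4374/7, 0, 4374, …
f+g: L₀ = lclm(L_f,L_g), ord ≤ 2+2.
Integrate: L := L₀·Dx.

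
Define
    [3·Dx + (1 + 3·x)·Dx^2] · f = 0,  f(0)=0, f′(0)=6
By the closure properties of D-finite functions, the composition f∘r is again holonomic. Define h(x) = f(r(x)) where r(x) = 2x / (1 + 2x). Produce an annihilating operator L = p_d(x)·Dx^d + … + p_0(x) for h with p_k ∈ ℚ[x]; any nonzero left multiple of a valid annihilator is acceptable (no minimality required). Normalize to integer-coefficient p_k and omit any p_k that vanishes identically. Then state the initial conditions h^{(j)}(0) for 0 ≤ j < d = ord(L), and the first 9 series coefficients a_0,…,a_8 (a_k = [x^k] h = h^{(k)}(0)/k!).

L = (10 + 32·x)·Dx + (1 + 10·x + 16·x^2)·Dx^2  (order 2).
h: a_k = 0, 12, -60, 336, -2040, 65472/5, -87360, 4194048/7, -4194240, …
ICs: h(0) = 0, h′(0) = 12.

f: a_k = 0, 6, -9, 18, -81/2, 486/5, -243, 4374/7, -6561/4, …
Substitute x→r, Dx→(1/r')Dx; clear ⇒ L₀.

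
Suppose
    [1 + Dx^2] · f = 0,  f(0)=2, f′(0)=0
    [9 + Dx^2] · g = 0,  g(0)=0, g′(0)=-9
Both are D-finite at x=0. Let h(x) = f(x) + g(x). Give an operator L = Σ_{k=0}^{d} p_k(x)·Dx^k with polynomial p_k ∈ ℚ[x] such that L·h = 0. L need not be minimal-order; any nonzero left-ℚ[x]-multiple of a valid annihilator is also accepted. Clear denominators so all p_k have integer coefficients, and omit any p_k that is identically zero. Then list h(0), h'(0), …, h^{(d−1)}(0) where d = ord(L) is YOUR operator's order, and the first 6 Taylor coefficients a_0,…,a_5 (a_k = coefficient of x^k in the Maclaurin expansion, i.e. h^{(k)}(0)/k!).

f: a_k = 2, 0, -1, 0, 1/12, 0, …
g: a_k = 0, -9, 0, 27/2, 0, -243/40, …
Weyl lclm of L_f,L_g ⇒ L₀ (ord ≤ 4).
L = 9 + 10·Dx^2 + Dx^4  (order 4).
h: a_k = 2, -9, -1, 27/2, 1/12, -243/40, …
ICs: h(0) = 2, h′(0) = -9, h′′(0) = -2, h′′′(0) = 81.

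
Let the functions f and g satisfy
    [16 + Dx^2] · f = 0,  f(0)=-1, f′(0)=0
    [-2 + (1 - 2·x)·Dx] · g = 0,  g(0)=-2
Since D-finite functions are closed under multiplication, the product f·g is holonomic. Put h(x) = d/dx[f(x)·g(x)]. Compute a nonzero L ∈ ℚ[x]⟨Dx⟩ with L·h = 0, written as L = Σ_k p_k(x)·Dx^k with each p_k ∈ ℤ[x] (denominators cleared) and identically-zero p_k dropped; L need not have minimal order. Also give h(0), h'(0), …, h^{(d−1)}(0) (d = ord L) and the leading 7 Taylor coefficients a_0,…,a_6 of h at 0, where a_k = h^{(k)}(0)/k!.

f: a_k = -1, 0, 8, 0, -32/3, 0, 256/45, …
g: a_k = -2, -4, -8, -16, -32, -64, -128, …
L₀ := L_f ⊗_s L_g (sym. prod.), ord ≤ 2.
Derive L from L₀ (diff closure).
L = (8 - 64·x + 64·x^2) + (-4 + 8·x)·Dx + (1 - 4·x + 4·x^2)·Dx^2  (order 2).
h: a_k = 4, -16, -48, -128/3, -320/3, -4864/15, -34048/45, …
ICs: h(0) = 4, h′(0) = -16.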